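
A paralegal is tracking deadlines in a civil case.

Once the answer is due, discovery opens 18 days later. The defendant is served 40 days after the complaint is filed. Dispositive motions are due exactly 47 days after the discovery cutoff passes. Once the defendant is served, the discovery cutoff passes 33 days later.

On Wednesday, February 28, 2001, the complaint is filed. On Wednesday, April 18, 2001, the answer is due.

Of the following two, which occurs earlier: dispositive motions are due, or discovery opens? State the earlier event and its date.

Discovery opens — Sunday, May 6, 2001

The complaint is filed: Feb 28, 2001.
The defendant is served: Feb 28, 2001 + 40 days = Apr 9, 2001.
The discovery cutoff passes: Apr 9, 2001 + 33 days = May 12, 2001.
Dispositive motions are due: May 12, 2001 + 47 days = Jun 28, 2001.
The answer is due: Apr 18, 2001.
Discovery opens: Apr 18, 2001 + 18 days = May 6, 2001.
Comparing: dispositive motions are due on Jun 28, 2001 vs discovery opens on May 6, 2001. Earlier: discovery opens.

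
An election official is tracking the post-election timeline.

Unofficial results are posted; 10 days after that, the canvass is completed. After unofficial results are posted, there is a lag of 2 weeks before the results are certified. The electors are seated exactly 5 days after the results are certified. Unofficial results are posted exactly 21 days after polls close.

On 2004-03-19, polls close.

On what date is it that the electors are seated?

Polls close: Mar 19, 2004.
Unofficial results are posted: Mar 19, 2004 + 21 days = Apr 9, 2004.
The results are certified: Apr 9, 2004 + 2 weeks = Apr 23, 2004.
The electors are seated: Apr 23, 2004 + 5 days = Apr 28, 2004.

2004-04-28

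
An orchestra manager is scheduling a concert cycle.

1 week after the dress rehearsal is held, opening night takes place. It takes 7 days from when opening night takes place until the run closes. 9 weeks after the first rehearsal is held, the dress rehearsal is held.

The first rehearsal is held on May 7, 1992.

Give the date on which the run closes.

The first rehearsal is held: May 7, 1992.
The dress rehearsal is held: May 7, 1992 + 9 weeks = Jul 9, 1992.
Opening night takes place: Jul 9, 1992 + 1 week = Jul 16, 1992.
The run closes: Jul 16, 1992 + 7 days = Jul 23, 1992.

July 23, 1992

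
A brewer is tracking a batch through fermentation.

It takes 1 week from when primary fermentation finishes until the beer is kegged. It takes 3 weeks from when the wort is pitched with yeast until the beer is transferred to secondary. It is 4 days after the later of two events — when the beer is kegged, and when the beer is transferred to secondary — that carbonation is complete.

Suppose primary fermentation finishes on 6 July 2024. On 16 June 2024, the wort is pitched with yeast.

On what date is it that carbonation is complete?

17 July 2024

Primary fermentation finishes: Jul 6, 2024.
The beer is kegged: Jul 6, 2024 + 1 week = Jul 13, 2024.
The wort is pitched with yeast: Jun 16, 2024.
The beer is transferred to secondary: Jun 16, 2024 + 3 weeks = Jul 7, 2024.
Both prerequisites met — the beer is kegged (Jul 13, 2024), the beer is transferred to secondary (Jul 7, 2024); the later is Jul 13, 2024.
Carbonation is complete: Jul 13, 2024 + 4 days = Jul 17, 2024.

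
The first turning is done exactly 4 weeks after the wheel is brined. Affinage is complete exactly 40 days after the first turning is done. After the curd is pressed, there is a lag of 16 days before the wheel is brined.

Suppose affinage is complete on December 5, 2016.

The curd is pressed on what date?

Affinage is complete: Dec 5, 2016.
The first turning is done: Dec 5, 2016 − 40 days = Oct 26, 2016.
The wheel is brined: Oct 26, 2016 − 4 weeks = Sep 28, 2016.
The curd is pressed: Sep 28, 2016 − 16 days = Sep 12, 2016.

September 12, 2016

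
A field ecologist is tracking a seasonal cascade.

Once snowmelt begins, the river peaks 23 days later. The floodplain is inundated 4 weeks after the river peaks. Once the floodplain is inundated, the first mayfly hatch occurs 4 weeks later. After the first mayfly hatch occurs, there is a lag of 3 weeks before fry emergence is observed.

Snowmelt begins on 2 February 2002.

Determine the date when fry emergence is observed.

13 May 2002

Snowmelt begins: Feb 2, 2002.
The river peaks: Feb 2, 2002 + 23 days = Feb 25, 2002.
The floodplain is inundated: Feb 25, 2002 + 4 weeks = Mar 25, 2002.
The first mayfly hatch occurs: Mar 25, 2002 + 4 weeks = Apr 22, 2002.
Fry emergence is observed: Apr 22, 2002 + 3 weeks = May 13, 2002.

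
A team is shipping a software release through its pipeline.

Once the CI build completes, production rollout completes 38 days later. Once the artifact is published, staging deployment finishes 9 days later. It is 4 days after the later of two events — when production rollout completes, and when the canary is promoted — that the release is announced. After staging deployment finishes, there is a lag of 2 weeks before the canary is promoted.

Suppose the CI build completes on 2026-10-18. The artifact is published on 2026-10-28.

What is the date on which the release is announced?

2026-11-29

The CI build completes: Oct 18, 2026.
Production rollout completes: Oct 18, 2026 + 38 days = Nov 25, 2026.
The artifact is published: Oct 28, 2026.
Staging deployment finishes: Oct 28, 2026 + 9 days = Nov 6, 2026.
The canary is promoted: Nov 6, 2026 + 2 weeks = Nov 20, 2026.
Both prerequisites met — production rollout completes (Nov 25, 2026), the canary is promoted (Nov 20, 2026); the later is Nov 25, 2026.
The release is announced: Nov 25, 2026 + 4 days = Nov 29, 2026.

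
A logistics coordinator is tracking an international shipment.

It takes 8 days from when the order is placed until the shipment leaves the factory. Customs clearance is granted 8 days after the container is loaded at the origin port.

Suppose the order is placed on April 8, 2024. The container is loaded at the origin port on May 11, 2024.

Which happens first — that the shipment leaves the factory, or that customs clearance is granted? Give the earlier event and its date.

The order is placed: Apr 8, 2024.
The shipment leaves the factory: Apr 8, 2024 + 8 days = Apr 16, 2024.
The container is loaded at the origin port: May 11, 2024.
Customs clearance is granted: May 11, 2024 + 8 days = May 19, 2024.
Comparing: the shipment leaves the factory on Apr 16, 2024 vs customs clearance is granted on May 19, 2024. Earlier: the shipment leaves the factory.

The shipment leaves the factory — April 16, 2024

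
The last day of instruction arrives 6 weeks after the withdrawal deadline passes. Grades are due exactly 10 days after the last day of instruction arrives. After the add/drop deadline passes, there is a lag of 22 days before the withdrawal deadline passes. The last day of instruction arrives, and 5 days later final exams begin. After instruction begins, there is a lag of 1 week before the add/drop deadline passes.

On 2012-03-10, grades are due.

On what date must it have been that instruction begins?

Grades are due: Mar 10, 2012.
The last day of instruction arrives: Mar 10, 2012 − 10 days = Feb 29, 2012.
The withdrawal deadline passes: Feb 29, 2012 − 6 weeks = Jan 18, 2012.
The add/drop deadline passes: Jan 18, 2012 − 22 days = Dec 27, 2011.
Instruction begins: Dec 27, 2011 − 1 week = Dec 20, 2011.

2011-12-20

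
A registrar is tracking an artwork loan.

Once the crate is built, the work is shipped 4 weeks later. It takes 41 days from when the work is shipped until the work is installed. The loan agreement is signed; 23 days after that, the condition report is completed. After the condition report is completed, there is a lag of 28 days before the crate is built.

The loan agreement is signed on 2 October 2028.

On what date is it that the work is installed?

30 January 2029

The loan agreement is signed: Oct 2, 2028.
The condition report is completed: Oct 2, 2028 + 23 days = Oct 25, 2028.
The crate is built: Oct 25, 2028 + 28 days = Nov 22, 2028.
The work is shipped: Nov 22, 2028 + 4 weeks = Dec 20, 2028.
The work is installed: Dec 20, 2028 + 41 days = Jan 30, 2029.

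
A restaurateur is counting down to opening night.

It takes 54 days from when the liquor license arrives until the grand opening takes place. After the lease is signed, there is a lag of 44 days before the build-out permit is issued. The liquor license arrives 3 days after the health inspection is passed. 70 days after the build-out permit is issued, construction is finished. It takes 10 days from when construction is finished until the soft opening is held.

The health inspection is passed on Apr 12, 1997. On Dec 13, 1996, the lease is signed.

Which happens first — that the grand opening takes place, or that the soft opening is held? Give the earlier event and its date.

The soft opening is held — Apr 16, 1997

The health inspection is passed: Apr 12, 1997.
The liquor license arrives: Apr 12, 1997 + 3 days = Apr 15, 1997.
The grand opening takes place: Apr 15, 1997 + 54 days = Jun 8, 1997.
The lease is signed: Dec 13, 1996.
The build-out permit is issued: Dec 13, 1996 + 44 days = Jan 26, 1997.
Construction is finished: Jan 26, 1997 + 70 days = Apr 6, 1997.
The soft opening is held: Apr 6, 1997 + 10 days = Apr 16, 1997.
Comparing: the grand opening takes place on Jun 8, 1997 vs the soft opening is held on Apr 16, 1997. Earlier: the soft opening is held.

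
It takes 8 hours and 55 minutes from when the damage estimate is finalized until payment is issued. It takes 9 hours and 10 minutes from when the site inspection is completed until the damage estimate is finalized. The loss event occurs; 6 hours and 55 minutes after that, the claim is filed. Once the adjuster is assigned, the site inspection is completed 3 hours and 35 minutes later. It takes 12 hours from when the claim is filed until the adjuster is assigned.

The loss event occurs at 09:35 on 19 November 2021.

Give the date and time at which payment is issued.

The loss event occurs: 09:35 Nov 19, 2021.
The claim is filed: 09:35 Nov 19, 2021 + 6h55m = 16:30 Nov 19, 2021.
The adjuster is assigned: 16:30 Nov 19, 2021 + 12h = 04:30 Nov 20, 2021.
The site inspection is completed: 04:30 Nov 20, 2021 + 3h35m = 08:05 Nov 20, 2021.
The damage estimate is finalized: 08:05 Nov 20, 2021 + 9h10m = 17:15 Nov 20, 2021.
Payment is issued: 17:15 Nov 20, 2021 + 8h55m = 02:10 Nov 21, 2021.

02:10 on 21 November 2021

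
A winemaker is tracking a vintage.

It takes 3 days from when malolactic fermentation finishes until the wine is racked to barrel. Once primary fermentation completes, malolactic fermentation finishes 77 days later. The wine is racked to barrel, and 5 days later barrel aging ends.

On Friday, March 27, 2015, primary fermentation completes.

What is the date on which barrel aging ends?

Saturday, June 20, 2015

Primary fermentation completes: Mar 27, 2015.
Malolactic fermentation finishes: Mar 27, 2015 + 77 days = Jun 12, 2015.
The wine is racked to barrel: Jun 12, 2015 + 3 days = Jun 15, 2015.
Barrel aging ends: Jun 15, 2015 + 5 days = Jun 20, 2015.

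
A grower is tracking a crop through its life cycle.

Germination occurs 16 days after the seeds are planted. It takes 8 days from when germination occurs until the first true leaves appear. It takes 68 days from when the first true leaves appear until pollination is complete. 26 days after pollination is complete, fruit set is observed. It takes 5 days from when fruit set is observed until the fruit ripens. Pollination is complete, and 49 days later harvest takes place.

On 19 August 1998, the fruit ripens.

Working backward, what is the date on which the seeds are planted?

18 April 1998

The fruit ripens: Aug 19, 1998.
Fruit set is observed: Aug 19, 1998 − 5 days = Aug 14, 1998.
Pollination is complete: Aug 14, 1998 − 26 days = Jul 19, 1998.
The first true leaves appear: Jul 19, 1998 − 68 days = May 12, 1998.
Germination occurs: May 12, 1998 − 8 days = May 4, 1998.
The seeds are planted: May 4, 1998 − 16 days = Apr 18, 1998.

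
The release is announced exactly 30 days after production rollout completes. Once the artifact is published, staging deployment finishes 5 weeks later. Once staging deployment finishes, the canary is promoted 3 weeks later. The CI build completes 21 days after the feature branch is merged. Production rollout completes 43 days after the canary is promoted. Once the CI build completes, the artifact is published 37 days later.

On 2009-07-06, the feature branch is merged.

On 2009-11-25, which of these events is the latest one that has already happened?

The feature branch is merged: Jul 6, 2009.
The CI build completes: Jul 6, 2009 + 21 days = Jul 27, 2009.
The artifact is published: Jul 27, 2009 + 37 days = Sep 2, 2009.
Staging deployment finishes: Sep 2, 2009 + 5 weeks = Oct 7, 2009.
The canary is promoted: Oct 7, 2009 + 3 weeks = Oct 28, 2009.
Production rollout completes: Oct 28, 2009 + 43 days = Dec 10, 2009.
The release is announced: Dec 10, 2009 + 30 days = Jan 9, 2010.
Nov 25, 2009 falls between when the canary is promoted (Oct 28, 2009) and when production rollout completes (Dec 10, 2009).

The canary is promoted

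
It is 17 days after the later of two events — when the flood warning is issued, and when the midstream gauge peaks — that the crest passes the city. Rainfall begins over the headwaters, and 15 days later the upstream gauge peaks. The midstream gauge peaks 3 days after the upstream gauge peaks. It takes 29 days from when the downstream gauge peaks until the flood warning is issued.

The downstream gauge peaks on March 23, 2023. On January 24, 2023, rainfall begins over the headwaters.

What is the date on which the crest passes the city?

The downstream gauge peaks: Mar 23, 2023.
The flood warning is issued: Mar 23, 2023 + 29 days = Apr 21, 2023.
Rainfall begins over the headwaters: Jan 24, 2023.
The upstream gauge peaks: Jan 24, 2023 + 15 days = Feb 8, 2023.
The midstream gauge peaks: Feb 8, 2023 + 3 days = Feb 11, 2023.
Both prerequisites met — the flood warning is issued (Apr 21, 2023), the midstream gauge peaks (Feb 11, 2023); the later is Apr 21, 2023.
The crest passes the city: Apr 21, 2023 + 17 days = May 8, 2023.

May 8, 2023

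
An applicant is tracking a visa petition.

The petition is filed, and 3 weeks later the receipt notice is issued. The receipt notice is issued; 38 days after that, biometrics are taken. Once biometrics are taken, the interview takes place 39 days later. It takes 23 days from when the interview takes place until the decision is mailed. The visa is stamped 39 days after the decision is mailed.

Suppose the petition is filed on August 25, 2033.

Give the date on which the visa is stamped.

The petition is filed: Aug 25, 2033.
The receipt notice is issued: Aug 25, 2033 + 3 weeks = Sep 15, 2033.
Biometrics are taken: Sep 15, 2033 + 38 days = Oct 23, 2033.
The interview takes place: Oct 23, 2033 + 39 days = Dec 1, 2033.
The decision is mailed: Dec 1, 2033 + 23 days = Dec 24, 2033.
The visa is stamped: Dec 24, 2033 + 39 days = Feb 1, 2034.

February 1, 2034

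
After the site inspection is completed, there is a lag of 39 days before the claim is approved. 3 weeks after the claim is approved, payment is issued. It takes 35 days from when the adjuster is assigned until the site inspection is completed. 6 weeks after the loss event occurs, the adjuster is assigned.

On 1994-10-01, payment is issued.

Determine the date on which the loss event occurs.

1994-05-17

Payment is issued: Oct 1, 1994.
The claim is approved: Oct 1, 1994 − 3 weeks = Sep 10, 1994.
The site inspection is completed: Sep 10, 1994 − 39 days = Aug 2, 1994.
The adjuster is assigned: Aug 2, 1994 − 35 days = Jun 28, 1994.
The loss event occurs: Jun 28, 1994 − 6 weeks = May 17, 1994.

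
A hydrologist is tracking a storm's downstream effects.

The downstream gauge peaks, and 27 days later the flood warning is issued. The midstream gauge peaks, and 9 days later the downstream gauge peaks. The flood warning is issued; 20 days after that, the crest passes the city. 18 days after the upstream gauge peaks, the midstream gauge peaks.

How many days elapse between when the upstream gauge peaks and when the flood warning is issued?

54 days

Causal path: the upstream gauge peaks → the midstream gauge peaks → the downstream gauge peaks → the flood warning is issued.
Total delay along the path: 18 + 9 + 27 = 54 days.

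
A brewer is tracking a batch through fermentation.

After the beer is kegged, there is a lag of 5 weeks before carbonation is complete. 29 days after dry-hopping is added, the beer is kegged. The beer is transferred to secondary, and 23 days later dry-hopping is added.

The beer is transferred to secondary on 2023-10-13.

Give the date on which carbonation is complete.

The beer is transferred to secondary: Oct 13, 2023.
Dry-hopping is added: Oct 13, 2023 + 23 days = Nov 5, 2023.
The beer is kegged: Nov 5, 2023 + 29 days = Dec 4, 2023.
Carbonation is complete: Dec 4, 2023 + 5 weeks = Jan 8, 2024.

2024-01-08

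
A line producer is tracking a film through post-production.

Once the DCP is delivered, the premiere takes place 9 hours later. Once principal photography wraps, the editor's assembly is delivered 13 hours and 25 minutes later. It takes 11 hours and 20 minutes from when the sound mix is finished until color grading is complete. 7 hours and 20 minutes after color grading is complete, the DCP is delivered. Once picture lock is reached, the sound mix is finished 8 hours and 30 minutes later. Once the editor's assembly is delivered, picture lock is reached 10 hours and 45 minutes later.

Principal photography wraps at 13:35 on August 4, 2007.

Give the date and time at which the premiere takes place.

01:55 on August 7, 2007

Principal photography wraps: 13:35 Aug 4, 2007.
The editor's assembly is delivered: 13:35 Aug 4, 2007 + 13h25m = 03:00 Aug 5, 2007.
Picture lock is reached: 03:00 Aug 5, 2007 + 10h45m = 13:45 Aug 5, 2007.
The sound mix is finished: 13:45 Aug 5, 2007 + 8h30m = 22:15 Aug 5, 2007.
Color grading is complete: 22:15 Aug 5, 2007 + 11h20m = 09:35 Aug 6, 2007.
The DCP is delivered: 09:35 Aug 6, 2007 + 7h20m = 16:55 Aug 6, 2007.
The premiere takes place: 16:55 Aug 6, 2007 + 9h = 01:55 Aug 7, 2007.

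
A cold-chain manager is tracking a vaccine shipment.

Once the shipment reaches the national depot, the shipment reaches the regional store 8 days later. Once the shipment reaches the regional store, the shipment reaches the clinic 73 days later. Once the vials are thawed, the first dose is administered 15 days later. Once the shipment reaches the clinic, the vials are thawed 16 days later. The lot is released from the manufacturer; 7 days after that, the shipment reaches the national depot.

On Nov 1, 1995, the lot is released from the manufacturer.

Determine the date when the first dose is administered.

Feb 28, 1996

The lot is released from the manufacturer: Nov 1, 1995.
The shipment reaches the national depot: Nov 1, 1995 + 7 days = Nov 8, 1995.
The shipment reaches the regional store: Nov 8, 1995 + 8 days = Nov 16, 1995.
The shipment reaches the clinic: Nov 16, 1995 + 73 days = Jan 28, 1996.
The vials are thawed: Jan 28, 1996 + 16 days = Feb 13, 1996.
The first dose is administered: Feb 13, 1996 + 15 days = Feb 28, 1996.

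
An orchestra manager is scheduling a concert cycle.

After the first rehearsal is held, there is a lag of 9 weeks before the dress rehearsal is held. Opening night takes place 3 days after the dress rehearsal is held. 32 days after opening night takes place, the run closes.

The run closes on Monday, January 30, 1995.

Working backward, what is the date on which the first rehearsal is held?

Monday, October 24, 1994

The run closes: Jan 30, 1995.
Opening night takes place: Jan 30, 1995 − 32 days = Dec 29, 1994.
The dress rehearsal is held: Dec 29, 1994 − 3 days = Dec 26, 1994.
The first rehearsal is held: Dec 26, 1994 − 9 weeks = Oct 24, 1994.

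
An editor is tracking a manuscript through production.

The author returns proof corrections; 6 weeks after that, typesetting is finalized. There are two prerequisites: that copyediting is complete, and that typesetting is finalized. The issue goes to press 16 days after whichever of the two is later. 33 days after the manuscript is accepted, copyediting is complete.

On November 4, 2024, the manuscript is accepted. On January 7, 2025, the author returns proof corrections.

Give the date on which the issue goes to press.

The manuscript is accepted: Nov 4, 2024.
Copyediting is complete: Nov 4, 2024 + 33 days = Dec 7, 2024.
The author returns proof corrections: Jan 7, 2025.
Typesetting is finalized: Jan 7, 2025 + 6 weeks = Feb 18, 2025.
Both prerequisites met — copyediting is complete (Dec 7, 2024), typesetting is finalized (Feb 18, 2025); the later is Feb 18, 2025.
The issue goes to press: Feb 18, 2025 + 16 days = Mar 6, 2025.

March 6, 2025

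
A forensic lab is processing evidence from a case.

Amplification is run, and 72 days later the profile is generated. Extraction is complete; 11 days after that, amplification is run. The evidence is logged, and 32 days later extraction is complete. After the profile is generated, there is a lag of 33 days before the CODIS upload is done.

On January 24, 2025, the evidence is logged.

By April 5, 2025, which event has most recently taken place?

The evidence is logged: Jan 24, 2025.
Extraction is complete: Jan 24, 2025 + 32 days = Feb 25, 2025.
Amplification is run: Feb 25, 2025 + 11 days = Mar 8, 2025.
The profile is generated: Mar 8, 2025 + 72 days = May 19, 2025.
The CODIS upload is done: May 19, 2025 + 33 days = Jun 21, 2025.
Apr 5, 2025 falls between when amplification is run (Mar 8, 2025) and when the profile is generated (May 19, 2025).

Amplification is run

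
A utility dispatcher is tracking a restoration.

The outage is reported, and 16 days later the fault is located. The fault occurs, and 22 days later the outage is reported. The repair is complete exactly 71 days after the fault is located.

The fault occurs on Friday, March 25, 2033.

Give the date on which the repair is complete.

Tuesday, July 12, 2033

The fault occurs: Mar 25, 2033.
The outage is reported: Mar 25, 2033 + 22 days = Apr 16, 2033.
The fault is located: Apr 16, 2033 + 16 days = May 2, 2033.
The repair is complete: May 2, 2033 + 71 days = Jul 12, 2033.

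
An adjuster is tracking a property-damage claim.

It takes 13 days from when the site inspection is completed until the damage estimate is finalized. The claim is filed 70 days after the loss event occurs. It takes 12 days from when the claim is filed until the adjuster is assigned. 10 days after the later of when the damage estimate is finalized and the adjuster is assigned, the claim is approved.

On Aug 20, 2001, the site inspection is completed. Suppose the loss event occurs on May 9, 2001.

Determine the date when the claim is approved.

Sep 12, 2001

The site inspection is completed: Aug 20, 2001.
The damage estimate is finalized: Aug 20, 2001 + 13 days = Sep 2, 2001.
The loss event occurs: May 9, 2001.
The claim is filed: May 9, 2001 + 70 days = Jul 18, 2001.
The adjuster is assigned: Jul 18, 2001 + 12 days = Jul 30, 2001.
Both prerequisites met — the damage estimate is finalized (Sep 2, 2001), the adjuster is assigned (Jul 30, 2001); the later is Sep 2, 2001.
The claim is approved: Sep 2, 2001 + 10 days = Sep 12, 2001.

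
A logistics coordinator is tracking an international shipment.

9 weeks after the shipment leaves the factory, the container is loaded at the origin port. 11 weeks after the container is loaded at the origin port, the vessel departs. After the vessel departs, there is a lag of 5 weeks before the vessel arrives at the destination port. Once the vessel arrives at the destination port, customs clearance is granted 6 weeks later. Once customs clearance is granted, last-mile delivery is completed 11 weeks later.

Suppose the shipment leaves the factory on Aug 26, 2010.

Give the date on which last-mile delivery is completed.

The shipment leaves the factory: Aug 26, 2010.
The container is loaded at the origin port: Aug 26, 2010 + 9 weeks = Oct 28, 2010.
The vessel departs: Oct 28, 2010 + 11 weeks = Jan 13, 2011.
The vessel arrives at the destination port: Jan 13, 2011 + 5 weeks = Feb 17, 2011.
Customs clearance is granted: Feb 17, 2011 + 6 weeks = Mar 31, 2011.
Last-mile delivery is completed: Mar 31, 2011 + 11 weeks = Jun 16, 2011.

Jun 16, 2011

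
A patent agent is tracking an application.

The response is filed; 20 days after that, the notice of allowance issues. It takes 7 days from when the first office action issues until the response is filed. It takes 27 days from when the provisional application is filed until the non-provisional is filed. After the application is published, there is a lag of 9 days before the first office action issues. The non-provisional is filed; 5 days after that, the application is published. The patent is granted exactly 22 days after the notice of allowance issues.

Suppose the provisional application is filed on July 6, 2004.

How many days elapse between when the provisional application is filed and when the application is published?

32 days

Causal path: the provisional application is filed → the non-provisional is filed → the application is published.
Total delay along the path: 27 + 5 = 32 days.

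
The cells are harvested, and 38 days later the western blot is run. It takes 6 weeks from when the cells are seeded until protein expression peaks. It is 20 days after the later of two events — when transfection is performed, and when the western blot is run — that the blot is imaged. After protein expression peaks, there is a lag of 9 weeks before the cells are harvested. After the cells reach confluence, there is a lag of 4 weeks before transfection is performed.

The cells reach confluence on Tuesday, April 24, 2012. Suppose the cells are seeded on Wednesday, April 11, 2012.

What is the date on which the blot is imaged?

Friday, September 21, 2012

The cells reach confluence: Apr 24, 2012.
Transfection is performed: Apr 24, 2012 + 4 weeks = May 22, 2012.
The cells are seeded: Apr 11, 2012.
Protein expression peaks: Apr 11, 2012 + 6 weeks = May 23, 2012.
The cells are harvested: May 23, 2012 + 9 weeks = Jul 25, 2012.
The western blot is run: Jul 25, 2012 + 38 days = Sep 1, 2012.
Both prerequisites met — transfection is performed (May 22, 2012), the western blot is run (Sep 1, 2012); the later is Sep 1, 2012.
The blot is imaged: Sep 1, 2012 + 20 days = Sep 21, 2012.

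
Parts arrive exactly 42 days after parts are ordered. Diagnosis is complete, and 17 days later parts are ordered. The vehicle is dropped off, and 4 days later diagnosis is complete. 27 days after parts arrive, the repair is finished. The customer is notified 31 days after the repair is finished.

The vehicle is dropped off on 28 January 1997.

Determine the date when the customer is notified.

The vehicle is dropped off: Jan 28, 1997.
Diagnosis is complete: Jan 28, 1997 + 4 days = Feb 1, 1997.
Parts are ordered: Feb 1, 1997 + 17 days = Feb 18, 1997.
Parts arrive: Feb 18, 1997 + 42 days = Apr 1, 1997.
The repair is finished: Apr 1, 1997 + 27 days = Apr 28, 1997.
The customer is notified: Apr 28, 1997 + 31 days = May 29, 1997.

29 May 1997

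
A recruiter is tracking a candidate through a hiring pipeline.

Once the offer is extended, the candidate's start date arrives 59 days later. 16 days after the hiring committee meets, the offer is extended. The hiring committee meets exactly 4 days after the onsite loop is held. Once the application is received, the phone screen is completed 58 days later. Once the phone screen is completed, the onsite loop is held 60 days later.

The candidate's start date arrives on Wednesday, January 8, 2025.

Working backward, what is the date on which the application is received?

The candidate's start date arrives: Jan 8, 2025.
The offer is extended: Jan 8, 2025 − 59 days = Nov 10, 2024.
The hiring committee meets: Nov 10, 2024 − 16 days = Oct 25, 2024.
The onsite loop is held: Oct 25, 2024 − 4 days = Oct 21, 2024.
The phone screen is completed: Oct 21, 2024 − 60 days = Aug 22, 2024.
The application is received: Aug 22, 2024 − 58 days = Jun 25, 2024.

Tuesday, June 25, 2024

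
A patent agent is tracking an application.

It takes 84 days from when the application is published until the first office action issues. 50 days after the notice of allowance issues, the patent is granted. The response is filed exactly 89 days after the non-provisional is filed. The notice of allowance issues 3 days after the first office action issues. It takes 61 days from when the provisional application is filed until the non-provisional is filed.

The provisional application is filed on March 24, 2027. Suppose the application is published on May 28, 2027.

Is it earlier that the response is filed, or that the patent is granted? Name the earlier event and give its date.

The response is filed — August 21, 2027

The provisional application is filed: Mar 24, 2027.
The non-provisional is filed: Mar 24, 2027 + 61 days = May 24, 2027.
The response is filed: May 24, 2027 + 89 days = Aug 21, 2027.
The application is published: May 28, 2027.
The first office action issues: May 28, 2027 + 84 days = Aug 20, 2027.
The notice of allowance issues: Aug 20, 2027 + 3 days = Aug 23, 2027.
The patent is granted: Aug 23, 2027 + 50 days = Oct 12, 2027.
Comparing: the response is filed on Aug 21, 2027 vs the patent is granted on Oct 12, 2027. Earlier: the response is filed.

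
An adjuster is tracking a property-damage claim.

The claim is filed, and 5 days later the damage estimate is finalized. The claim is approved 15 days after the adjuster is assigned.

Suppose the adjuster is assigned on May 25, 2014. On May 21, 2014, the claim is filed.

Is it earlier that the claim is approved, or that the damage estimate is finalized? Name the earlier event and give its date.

The damage estimate is finalized — May 26, 2014

The adjuster is assigned: May 25, 2014.
The claim is approved: May 25, 2014 + 15 days = Jun 9, 2014.
The claim is filed: May 21, 2014.
The damage estimate is finalized: May 21, 2014 + 5 days = May 26, 2014.
Comparing: the claim is approved on Jun 9, 2014 vs the damage estimate is finalized on May 26, 2014. Earlier: the damage estimate is finalized.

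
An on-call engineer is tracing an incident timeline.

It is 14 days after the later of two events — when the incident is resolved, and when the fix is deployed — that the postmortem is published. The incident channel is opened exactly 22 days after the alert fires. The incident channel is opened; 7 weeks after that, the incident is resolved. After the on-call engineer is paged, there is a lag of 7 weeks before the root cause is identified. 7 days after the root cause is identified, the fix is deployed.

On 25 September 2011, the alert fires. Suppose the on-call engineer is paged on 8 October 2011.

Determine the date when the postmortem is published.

19 December 2011

The alert fires: Sep 25, 2011.
The incident channel is opened: Sep 25, 2011 + 22 days = Oct 17, 2011.
The incident is resolved: Oct 17, 2011 + 7 weeks = Dec 5, 2011.
The on-call engineer is paged: Oct 8, 2011.
The root cause is identified: Oct 8, 2011 + 7 weeks = Nov 26, 2011.
The fix is deployed: Nov 26, 2011 + 7 days = Dec 3, 2011.
Both prerequisites met — the incident is resolved (Dec 5, 2011), the fix is deployed (Dec 3, 2011); the later is Dec 5, 2011.
The postmortem is published: Dec 5, 2011 + 14 days = Dec 19, 2011.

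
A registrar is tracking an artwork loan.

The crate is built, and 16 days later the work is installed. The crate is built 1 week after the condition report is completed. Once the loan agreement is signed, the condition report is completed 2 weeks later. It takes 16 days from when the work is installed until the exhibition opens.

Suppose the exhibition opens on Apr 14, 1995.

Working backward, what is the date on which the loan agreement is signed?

Feb 20, 1995

The exhibition opens: Apr 14, 1995.
The work is installed: Apr 14, 1995 − 16 days = Mar 29, 1995.
The crate is built: Mar 29, 1995 − 16 days = Mar 13, 1995.
The condition report is completed: Mar 13, 1995 − 1 week = Mar 6, 1995.
The loan agreement is signed: Mar 6, 1995 − 2 weeks = Feb 20, 1995.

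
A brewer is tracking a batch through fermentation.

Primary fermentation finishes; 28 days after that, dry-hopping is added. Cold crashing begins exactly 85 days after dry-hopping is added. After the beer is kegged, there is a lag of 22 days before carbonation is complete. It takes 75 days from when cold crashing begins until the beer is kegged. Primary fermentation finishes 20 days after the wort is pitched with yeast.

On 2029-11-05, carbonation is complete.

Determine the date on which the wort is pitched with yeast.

2029-03-20

Carbonation is complete: Nov 5, 2029.
The beer is kegged: Nov 5, 2029 − 22 days = Oct 14, 2029.
Cold crashing begins: Oct 14, 2029 − 75 days = Jul 31, 2029.
Dry-hopping is added: Jul 31, 2029 − 85 days = May 7, 2029.
Primary fermentation finishes: May 7, 2029 − 28 days = Apr 9, 2029.
The wort is pitched with yeast: Apr 9, 2029 − 20 days = Mar 20, 2029.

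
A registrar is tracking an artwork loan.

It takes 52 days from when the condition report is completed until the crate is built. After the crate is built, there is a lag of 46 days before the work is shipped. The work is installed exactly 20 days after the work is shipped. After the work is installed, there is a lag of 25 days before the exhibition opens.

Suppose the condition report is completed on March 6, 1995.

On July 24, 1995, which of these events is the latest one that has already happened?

The work is installed

The condition report is completed: Mar 6, 1995.
The crate is built: Mar 6, 1995 + 52 days = Apr 27, 1995.
The work is shipped: Apr 27, 1995 + 46 days = Jun 12, 1995.
The work is installed: Jun 12, 1995 + 20 days = Jul 2, 1995.
The exhibition opens: Jul 2, 1995 + 25 days = Jul 27, 1995.
Jul 24, 1995 falls between when the work is installed (Jul 2, 1995) and when the exhibition opens (Jul 27, 1995).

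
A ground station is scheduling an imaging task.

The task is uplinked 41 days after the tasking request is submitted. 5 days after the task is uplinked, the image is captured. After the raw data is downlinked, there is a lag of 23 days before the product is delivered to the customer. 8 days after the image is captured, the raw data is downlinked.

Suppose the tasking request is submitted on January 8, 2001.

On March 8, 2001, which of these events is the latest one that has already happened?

The raw data is downlinked

The tasking request is submitted: Jan 8, 2001.
The task is uplinked: Jan 8, 2001 + 41 days = Feb 18, 2001.
The image is captured: Feb 18, 2001 + 5 days = Feb 23, 2001.
The raw data is downlinked: Feb 23, 2001 + 8 days = Mar 3, 2001.
The product is delivered to the customer: Mar 3, 2001 + 23 days = Mar 26, 2001.
Mar 8, 2001 falls between when the raw data is downlinked (Mar 3, 2001) and when the product is delivered to the customer (Mar 26, 2001).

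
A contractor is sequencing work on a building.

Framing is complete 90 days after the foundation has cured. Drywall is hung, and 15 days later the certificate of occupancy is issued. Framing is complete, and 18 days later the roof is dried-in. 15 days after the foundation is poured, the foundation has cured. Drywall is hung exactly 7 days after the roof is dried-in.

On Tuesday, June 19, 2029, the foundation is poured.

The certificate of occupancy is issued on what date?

The foundation is poured: Jun 19, 2029.
The foundation has cured: Jun 19, 2029 + 15 days = Jul 4, 2029.
Framing is complete: Jul 4, 2029 + 90 days = Oct 2, 2029.
The roof is dried-in: Oct 2, 2029 + 18 days = Oct 20, 2029.
Drywall is hung: Oct 20, 2029 + 7 days = Oct 27, 2029.
The certificate of occupancy is issued: Oct 27, 2029 + 15 days = Nov 11, 2029.

Sunday, November 11, 2029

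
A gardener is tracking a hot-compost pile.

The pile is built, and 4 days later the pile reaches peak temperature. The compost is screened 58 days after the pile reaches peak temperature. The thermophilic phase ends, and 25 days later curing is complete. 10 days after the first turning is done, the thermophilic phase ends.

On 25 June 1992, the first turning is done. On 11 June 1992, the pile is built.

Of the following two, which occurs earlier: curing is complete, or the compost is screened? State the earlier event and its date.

Curing is complete — 30 July 1992

The first turning is done: Jun 25, 1992.
The thermophilic phase ends: Jun 25, 1992 + 10 days = Jul 5, 1992.
Curing is complete: Jul 5, 1992 + 25 days = Jul 30, 1992.
The pile is built: Jun 11, 1992.
The pile reaches peak temperature: Jun 11, 1992 + 4 days = Jun 15, 1992.
The compost is screened: Jun 15, 1992 + 58 days = Aug 12, 1992.
Comparing: curing is complete on Jul 30, 1992 vs the compost is screened on Aug 12, 1992. Earlier: curing is complete.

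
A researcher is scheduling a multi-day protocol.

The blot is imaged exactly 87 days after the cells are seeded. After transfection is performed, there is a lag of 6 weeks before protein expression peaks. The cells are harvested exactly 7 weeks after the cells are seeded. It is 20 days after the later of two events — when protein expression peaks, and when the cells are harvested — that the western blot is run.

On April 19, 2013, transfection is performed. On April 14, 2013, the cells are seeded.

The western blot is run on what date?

Transfection is performed: Apr 19, 2013.
Protein expression peaks: Apr 19, 2013 + 6 weeks = May 31, 2013.
The cells are seeded: Apr 14, 2013.
The cells are harvested: Apr 14, 2013 + 7 weeks = Jun 2, 2013.
Both prerequisites met — protein expression peaks (May 31, 2013), the cells are harvested (Jun 2, 2013); the later is Jun 2, 2013.
The western blot is run: Jun 2, 2013 + 20 days = Jun 22, 2013.

June 22, 2013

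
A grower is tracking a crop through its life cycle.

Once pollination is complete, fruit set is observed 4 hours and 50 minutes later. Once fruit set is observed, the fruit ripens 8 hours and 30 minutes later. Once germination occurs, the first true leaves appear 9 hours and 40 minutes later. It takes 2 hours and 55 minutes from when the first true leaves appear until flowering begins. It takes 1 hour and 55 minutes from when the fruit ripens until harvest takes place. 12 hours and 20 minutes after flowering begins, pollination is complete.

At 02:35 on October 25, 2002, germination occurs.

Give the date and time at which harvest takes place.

18:45 on October 26, 2002

Germination occurs: 02:35 Oct 25, 2002.
The first true leaves appear: 02:35 Oct 25, 2002 + 9h40m = 12:15 Oct 25, 2002.
Flowering begins: 12:15 Oct 25, 2002 + 2h55m = 15:10 Oct 25, 2002.
Pollination is complete: 15:10 Oct 25, 2002 + 12h20m = 03:30 Oct 26, 2002.
Fruit set is observed: 03:30 Oct 26, 2002 + 4h50m = 08:20 Oct 26, 2002.
The fruit ripens: 08:20 Oct 26, 2002 + 8h30m = 16:50 Oct 26, 2002.
Harvest takes place: 16:50 Oct 26, 2002 + 1h55m = 18:45 Oct 26, 2002.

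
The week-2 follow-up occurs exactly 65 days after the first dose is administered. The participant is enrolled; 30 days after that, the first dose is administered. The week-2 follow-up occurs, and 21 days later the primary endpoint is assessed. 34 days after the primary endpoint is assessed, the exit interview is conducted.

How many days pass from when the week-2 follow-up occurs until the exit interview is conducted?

Causal path: the week-2 follow-up occurs → the primary endpoint is assessed → the exit interview is conducted.
Total delay along the path: 21 + 34 = 55 days.

55 days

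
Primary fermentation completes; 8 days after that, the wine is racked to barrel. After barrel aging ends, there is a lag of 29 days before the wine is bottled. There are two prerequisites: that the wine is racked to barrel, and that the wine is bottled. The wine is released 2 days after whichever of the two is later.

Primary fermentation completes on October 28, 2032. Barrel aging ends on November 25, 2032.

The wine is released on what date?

Primary fermentation completes: Oct 28, 2032.
The wine is racked to barrel: Oct 28, 2032 + 8 days = Nov 5, 2032.
Barrel aging ends: Nov 25, 2032.
The wine is bottled: Nov 25, 2032 + 29 days = Dec 24, 2032.
Both prerequisites met — the wine is racked to barrel (Nov 5, 2032), the wine is bottled (Dec 24, 2032); the later is Dec 24, 2032.
The wine is released: Dec 24, 2032 + 2 days = Dec 26, 2032.

December 26, 2032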